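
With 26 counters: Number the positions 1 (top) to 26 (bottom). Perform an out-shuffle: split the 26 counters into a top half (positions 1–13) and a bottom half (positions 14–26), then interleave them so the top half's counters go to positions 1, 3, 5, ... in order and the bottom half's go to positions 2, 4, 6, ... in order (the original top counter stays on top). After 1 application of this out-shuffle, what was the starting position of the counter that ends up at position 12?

19

Work backwards from position 12, undoing one out-shuffle at a time:
12 ← 19
So the counter now at position 12 started at position 19.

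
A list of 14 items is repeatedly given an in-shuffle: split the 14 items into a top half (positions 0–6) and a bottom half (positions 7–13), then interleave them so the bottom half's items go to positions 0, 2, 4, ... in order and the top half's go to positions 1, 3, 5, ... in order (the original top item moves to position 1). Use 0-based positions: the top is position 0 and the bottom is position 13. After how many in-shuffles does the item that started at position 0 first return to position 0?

Follow position 0 under repeated in-shuffles:
0 → 1 → 3 → 7 → 0
It first returns after 4 in-shuffles.

4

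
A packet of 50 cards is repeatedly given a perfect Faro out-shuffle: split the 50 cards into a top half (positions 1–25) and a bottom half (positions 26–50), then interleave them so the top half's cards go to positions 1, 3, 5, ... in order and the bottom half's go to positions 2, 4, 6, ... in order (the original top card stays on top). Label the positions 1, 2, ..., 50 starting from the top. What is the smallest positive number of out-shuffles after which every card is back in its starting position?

The out-shuffle permutes the 50 positions with cycle lengths [1, 1, 3, 3, 21, 21].
Every card is home exactly when every cycle has completed a whole number of laps, i.e. after lcm(1, 3, 21) = 21 out-shuffles.

21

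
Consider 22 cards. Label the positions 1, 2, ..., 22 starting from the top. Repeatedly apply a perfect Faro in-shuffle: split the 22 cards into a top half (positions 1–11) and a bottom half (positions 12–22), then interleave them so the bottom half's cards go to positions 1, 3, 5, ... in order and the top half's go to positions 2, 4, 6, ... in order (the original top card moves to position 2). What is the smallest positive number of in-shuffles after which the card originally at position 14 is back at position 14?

Follow position 14 under repeated in-shuffles:
14 → 5 → 10 → 20 → 17 → 11 → 22 → 21 → 19 → 15 → 7 → 14
It first returns after 11 in-shuffles.

11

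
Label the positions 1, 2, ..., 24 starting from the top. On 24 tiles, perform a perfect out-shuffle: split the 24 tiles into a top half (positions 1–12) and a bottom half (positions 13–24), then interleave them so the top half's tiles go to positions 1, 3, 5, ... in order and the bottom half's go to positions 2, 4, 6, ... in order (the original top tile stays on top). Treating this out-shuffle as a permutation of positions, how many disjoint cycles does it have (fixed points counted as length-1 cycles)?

4

Trace each unvisited position around until it returns:
(1) (2 3 5 9 17 10 ... len 11) (6 11 21 18 12 23 ... len 11) (24)
4 cycles in total.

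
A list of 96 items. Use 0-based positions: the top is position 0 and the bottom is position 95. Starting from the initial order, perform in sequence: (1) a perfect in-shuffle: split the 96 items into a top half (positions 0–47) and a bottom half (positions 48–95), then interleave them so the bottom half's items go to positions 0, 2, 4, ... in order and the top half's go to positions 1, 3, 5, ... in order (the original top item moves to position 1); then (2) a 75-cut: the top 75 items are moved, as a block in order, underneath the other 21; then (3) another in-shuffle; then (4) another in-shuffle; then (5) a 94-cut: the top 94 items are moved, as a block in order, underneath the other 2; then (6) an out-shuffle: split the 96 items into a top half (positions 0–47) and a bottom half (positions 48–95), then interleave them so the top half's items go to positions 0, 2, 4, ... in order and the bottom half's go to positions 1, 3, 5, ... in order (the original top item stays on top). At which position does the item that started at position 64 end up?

46

Track the item from position 64 forward through each operation:
  after op 1 (in-shuffle): 64 → 32
  after op 2 (cut 75): 32 → 53
  after op 3 (in-shuffle): 53 → 10
  after op 4 (in-shuffle): 10 → 21
  after op 5 (cut 94): 21 → 23
  after op 6 (out-shuffle): 23 → 46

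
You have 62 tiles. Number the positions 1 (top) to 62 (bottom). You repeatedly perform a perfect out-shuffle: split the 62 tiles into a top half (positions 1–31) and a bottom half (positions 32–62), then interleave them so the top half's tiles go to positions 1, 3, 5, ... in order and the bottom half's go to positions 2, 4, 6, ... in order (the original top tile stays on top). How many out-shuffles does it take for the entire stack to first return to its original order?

60

The out-shuffle permutes the 62 positions with cycle lengths [1, 1, 60].
Every tile is home exactly when every cycle has completed a whole number of laps, i.e. after lcm(1, 60) = 60 out-shuffles.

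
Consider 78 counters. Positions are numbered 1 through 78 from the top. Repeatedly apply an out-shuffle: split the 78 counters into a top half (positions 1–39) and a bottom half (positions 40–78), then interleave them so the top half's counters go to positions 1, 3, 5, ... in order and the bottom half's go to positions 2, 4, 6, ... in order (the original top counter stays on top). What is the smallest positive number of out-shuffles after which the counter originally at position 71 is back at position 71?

Follow position 71 under repeated out-shuffles:
71 → 64 → 50 → 22 → 43 → 8 → 15 → 29 → 57 → 36 → 71
It first returns after 10 out-shuffles.

10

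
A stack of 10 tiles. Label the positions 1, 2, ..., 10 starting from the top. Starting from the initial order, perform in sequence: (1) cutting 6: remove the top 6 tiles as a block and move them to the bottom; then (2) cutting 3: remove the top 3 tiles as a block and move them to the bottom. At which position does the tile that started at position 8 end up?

9

Track the tile from position 8 forward through each operation:
  after op 1 (cut 6): 8 → 2
  after op 2 (cut 3): 2 → 9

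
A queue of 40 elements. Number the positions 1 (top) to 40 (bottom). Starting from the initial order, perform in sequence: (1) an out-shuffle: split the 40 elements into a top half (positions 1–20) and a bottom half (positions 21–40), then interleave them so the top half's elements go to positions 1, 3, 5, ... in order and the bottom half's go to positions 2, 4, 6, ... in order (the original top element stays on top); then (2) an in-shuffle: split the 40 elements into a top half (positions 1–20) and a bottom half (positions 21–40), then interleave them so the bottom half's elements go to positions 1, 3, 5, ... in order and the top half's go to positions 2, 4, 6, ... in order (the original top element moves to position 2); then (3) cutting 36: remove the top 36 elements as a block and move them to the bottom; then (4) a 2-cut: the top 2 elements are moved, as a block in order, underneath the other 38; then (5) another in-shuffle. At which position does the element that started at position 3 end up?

Track the element from position 3 forward through each operation:
  after op 1 (out-shuffle): 3 → 5
  after op 2 (in-shuffle): 5 → 10
  after op 3 (cut 36): 10 → 14
  after op 4 (cut 2): 14 → 12
  after op 5 (in-shuffle): 12 → 24

24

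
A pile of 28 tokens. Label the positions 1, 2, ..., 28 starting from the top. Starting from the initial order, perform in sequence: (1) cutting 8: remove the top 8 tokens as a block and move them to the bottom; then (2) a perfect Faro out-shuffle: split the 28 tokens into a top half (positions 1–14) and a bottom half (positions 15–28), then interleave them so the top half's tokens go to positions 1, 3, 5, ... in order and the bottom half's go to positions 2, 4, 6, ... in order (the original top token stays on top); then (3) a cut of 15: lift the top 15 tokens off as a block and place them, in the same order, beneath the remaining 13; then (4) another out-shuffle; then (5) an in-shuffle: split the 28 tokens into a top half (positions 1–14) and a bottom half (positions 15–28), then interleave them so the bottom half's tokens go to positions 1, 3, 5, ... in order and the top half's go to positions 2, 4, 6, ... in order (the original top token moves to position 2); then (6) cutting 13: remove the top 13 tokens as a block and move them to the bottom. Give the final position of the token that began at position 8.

Track the token from position 8 forward through each operation:
  after op 1 (cut 8): 8 → 28
  after op 2 (out-shuffle): 28 → 28
  after op 3 (cut 15): 28 → 13
  after op 4 (out-shuffle): 13 → 25
  after op 5 (in-shuffle): 25 → 21
  after op 6 (cut 13): 21 → 8

8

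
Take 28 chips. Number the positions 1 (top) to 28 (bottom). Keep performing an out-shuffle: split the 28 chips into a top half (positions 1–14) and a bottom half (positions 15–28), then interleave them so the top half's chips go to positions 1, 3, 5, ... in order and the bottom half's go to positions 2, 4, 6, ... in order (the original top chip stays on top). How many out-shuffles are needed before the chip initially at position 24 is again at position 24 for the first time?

Follow position 24 under repeated out-shuffles:
24 → 20 → 12 → 23 → 18 → 8 → 15 → 2 → 3 → 5 → 9 → 17 → 6 → 11 → 21 → 14 → 27 → 26 → 24
It first returns after 18 out-shuffles.

18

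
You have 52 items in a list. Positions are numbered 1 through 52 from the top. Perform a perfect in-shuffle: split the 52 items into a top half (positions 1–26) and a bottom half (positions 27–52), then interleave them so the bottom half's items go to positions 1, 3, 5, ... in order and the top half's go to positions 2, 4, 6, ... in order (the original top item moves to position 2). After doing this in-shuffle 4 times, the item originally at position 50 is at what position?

5

Track the item's position through each in-shuffle:
50 → 47 → 41 → 29 → 5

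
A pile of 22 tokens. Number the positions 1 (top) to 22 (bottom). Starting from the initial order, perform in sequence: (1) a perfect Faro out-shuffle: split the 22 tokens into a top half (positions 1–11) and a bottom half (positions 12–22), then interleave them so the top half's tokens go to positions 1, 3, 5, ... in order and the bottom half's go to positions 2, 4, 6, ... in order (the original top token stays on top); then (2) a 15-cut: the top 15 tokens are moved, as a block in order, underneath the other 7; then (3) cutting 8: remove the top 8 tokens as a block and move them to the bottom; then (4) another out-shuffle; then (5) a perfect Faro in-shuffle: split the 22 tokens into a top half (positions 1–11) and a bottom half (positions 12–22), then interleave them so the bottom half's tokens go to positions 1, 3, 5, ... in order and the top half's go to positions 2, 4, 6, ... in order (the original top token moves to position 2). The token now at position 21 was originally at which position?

1

Undo the operations in reverse order, starting from position 21:
  undo op 5 (in-shuffle, from bottom half): 21 ← 22
  undo op 4 (out-shuffle, from bottom half): 22 ← 22
  undo op 3 (cut 8): 22 ← 8
  undo op 2 (cut 15): 8 ← 1
  undo op 1 (out-shuffle, from top half): 1 ← 1
So the token at position 21 came from original position 1.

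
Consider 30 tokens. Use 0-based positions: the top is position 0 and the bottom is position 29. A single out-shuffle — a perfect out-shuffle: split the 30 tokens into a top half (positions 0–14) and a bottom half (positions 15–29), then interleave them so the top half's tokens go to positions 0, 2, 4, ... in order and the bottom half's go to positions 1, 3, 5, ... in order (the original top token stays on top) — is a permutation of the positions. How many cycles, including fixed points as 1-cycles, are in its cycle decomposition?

Trace each unvisited position around until it returns:
(0) (1 2 4 8 16 3 ... len 28) (29)
3 cycles in total.

3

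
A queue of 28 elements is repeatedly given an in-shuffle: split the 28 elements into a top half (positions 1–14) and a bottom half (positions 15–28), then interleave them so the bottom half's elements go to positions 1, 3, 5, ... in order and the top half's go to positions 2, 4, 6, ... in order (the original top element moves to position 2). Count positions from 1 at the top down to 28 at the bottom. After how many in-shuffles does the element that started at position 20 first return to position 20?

Follow position 20 under repeated in-shuffles:
20 → 11 → 22 → 15 → 1 → 2 → 4 → 8 → ... → 20 (length 28)
It first returns after 28 in-shuffles.

28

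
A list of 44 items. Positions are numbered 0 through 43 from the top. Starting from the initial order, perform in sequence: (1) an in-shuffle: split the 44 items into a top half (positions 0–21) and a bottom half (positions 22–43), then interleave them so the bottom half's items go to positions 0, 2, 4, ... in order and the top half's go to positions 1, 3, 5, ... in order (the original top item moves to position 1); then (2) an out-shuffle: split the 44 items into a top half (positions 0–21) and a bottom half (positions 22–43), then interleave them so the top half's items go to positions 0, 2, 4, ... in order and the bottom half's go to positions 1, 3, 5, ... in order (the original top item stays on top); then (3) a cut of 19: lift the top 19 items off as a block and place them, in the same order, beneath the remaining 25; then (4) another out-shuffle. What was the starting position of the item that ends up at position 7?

22

Undo the operations in reverse order, starting from position 7:
  undo op 4 (out-shuffle, from bottom half): 7 ← 25
  undo op 3 (cut 19): 25 ← 0
  undo op 2 (out-shuffle, from top half): 0 ← 0
  undo op 1 (in-shuffle, from bottom half): 0 ← 22
So the item at position 7 came from original position 22.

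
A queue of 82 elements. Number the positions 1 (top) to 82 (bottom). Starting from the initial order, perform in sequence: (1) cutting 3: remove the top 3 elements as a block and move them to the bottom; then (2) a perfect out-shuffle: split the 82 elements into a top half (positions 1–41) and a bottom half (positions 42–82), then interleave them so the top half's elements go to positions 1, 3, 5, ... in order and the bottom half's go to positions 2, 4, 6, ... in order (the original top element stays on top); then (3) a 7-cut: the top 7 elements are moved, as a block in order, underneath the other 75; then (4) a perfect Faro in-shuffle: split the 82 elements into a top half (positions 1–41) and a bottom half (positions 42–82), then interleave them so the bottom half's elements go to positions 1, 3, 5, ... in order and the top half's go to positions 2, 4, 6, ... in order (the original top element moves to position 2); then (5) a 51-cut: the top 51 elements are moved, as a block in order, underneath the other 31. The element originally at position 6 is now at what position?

26

Track the element from position 6 forward through each operation:
  after op 1 (cut 3): 6 → 3
  after op 2 (out-shuffle): 3 → 5
  after op 3 (cut 7): 5 → 80
  after op 4 (in-shuffle): 80 → 77
  after op 5 (cut 51): 77 → 26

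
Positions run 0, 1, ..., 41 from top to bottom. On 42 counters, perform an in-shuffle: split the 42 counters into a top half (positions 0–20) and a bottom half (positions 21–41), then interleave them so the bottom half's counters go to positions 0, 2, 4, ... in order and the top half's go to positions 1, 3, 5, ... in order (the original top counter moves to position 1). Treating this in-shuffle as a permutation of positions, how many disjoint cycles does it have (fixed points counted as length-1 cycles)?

3

Trace each unvisited position around until it returns:
(0 1 3 7 15 31 ... len 14) (2 5 11 23 4 9 ... len 14) (6 13 27 12 25 8 ... len 14)
3 cycles in total.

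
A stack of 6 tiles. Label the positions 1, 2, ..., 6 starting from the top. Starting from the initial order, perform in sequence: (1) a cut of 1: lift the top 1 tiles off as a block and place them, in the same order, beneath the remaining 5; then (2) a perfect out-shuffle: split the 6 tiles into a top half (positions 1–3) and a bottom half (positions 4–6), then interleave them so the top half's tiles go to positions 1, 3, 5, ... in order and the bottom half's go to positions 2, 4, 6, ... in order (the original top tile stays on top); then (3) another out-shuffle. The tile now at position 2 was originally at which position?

Undo the operations in reverse order, starting from position 2:
  undo op 3 (out-shuffle, from bottom half): 2 ← 4
  undo op 2 (out-shuffle, from bottom half): 4 ← 5
  undo op 1 (cut 1): 5 ← 6
So the tile at position 2 came from original position 6.

6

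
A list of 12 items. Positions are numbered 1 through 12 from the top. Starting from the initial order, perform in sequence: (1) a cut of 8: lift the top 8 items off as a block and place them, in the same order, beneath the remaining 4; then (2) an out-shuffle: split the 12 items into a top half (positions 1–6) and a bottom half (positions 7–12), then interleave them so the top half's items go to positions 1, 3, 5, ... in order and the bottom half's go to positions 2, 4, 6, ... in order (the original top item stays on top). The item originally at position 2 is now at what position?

11

Track the item from position 2 forward through each operation:
  after op 1 (cut 8): 2 → 6
  after op 2 (out-shuffle): 6 → 11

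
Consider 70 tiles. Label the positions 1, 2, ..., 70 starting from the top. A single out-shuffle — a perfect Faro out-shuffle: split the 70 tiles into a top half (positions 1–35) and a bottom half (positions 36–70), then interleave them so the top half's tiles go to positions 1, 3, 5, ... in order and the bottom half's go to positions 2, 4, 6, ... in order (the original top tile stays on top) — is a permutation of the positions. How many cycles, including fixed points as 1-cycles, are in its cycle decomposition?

Trace each unvisited position around until it returns:
(1) (2 3 5 9 17 33 ... len 22) (4 7 13 25 49 28 ... len 11) (6 11 21 41 12 23 ... len 22) (16 31 61 52 34 67 ... len 11) (24 47) (70)
7 cycles in total.

7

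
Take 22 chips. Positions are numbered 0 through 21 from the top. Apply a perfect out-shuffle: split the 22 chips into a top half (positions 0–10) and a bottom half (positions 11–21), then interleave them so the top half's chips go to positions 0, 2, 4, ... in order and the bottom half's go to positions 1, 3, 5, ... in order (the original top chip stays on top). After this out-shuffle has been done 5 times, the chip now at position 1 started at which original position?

2

Work backwards from position 1, undoing one out-shuffle at a time:
1 ← 11 ← 16 ← 8 ← 4 ← 2
So the chip now at position 1 started at position 2.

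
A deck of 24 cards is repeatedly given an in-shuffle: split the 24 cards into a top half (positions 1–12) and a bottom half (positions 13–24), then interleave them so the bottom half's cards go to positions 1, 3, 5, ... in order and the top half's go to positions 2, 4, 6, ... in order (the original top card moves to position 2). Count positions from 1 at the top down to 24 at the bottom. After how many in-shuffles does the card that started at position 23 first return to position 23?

20

Follow position 23 under repeated in-shuffles:
23 → 21 → 17 → 9 → 18 → 11 → 22 → 19 → 13 → 1 → 2 → 4 → 8 → 16 → 7 → 14 → 3 → 6 → 12 → 24 → 23
It first returns after 20 in-shuffles.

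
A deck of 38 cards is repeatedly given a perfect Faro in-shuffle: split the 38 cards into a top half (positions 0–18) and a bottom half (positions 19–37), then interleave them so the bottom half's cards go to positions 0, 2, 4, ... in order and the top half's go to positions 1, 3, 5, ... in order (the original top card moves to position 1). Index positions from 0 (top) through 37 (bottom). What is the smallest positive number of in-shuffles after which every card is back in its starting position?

The in-shuffle permutes the 38 positions with cycle lengths [2, 12, 12, 12].
Every card is home exactly when every cycle has completed a whole number of laps, i.e. after lcm(2, 12) = 12 in-shuffles.

12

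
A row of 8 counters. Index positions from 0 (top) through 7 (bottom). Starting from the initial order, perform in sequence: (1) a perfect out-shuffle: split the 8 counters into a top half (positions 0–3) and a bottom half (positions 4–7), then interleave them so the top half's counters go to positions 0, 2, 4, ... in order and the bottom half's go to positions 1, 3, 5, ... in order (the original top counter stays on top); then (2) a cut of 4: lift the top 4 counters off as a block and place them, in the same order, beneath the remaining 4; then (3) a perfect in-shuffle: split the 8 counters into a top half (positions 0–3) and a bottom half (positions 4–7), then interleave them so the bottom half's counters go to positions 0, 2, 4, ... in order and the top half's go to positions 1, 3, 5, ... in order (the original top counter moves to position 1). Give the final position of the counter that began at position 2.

1

Track the counter from position 2 forward through each operation:
  after op 1 (out-shuffle): 2 → 4
  after op 2 (cut 4): 4 → 0
  after op 3 (in-shuffle): 0 → 1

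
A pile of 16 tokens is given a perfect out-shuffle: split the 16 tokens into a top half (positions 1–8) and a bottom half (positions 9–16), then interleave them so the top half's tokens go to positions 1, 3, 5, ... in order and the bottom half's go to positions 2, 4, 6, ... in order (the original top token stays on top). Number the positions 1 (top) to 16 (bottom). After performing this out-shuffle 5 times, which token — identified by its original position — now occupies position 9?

Work backwards from position 9, undoing one out-shuffle at a time:
9 ← 5 ← 3 ← 2 ← 9 ← 5
So the token now at position 9 started at position 5.

5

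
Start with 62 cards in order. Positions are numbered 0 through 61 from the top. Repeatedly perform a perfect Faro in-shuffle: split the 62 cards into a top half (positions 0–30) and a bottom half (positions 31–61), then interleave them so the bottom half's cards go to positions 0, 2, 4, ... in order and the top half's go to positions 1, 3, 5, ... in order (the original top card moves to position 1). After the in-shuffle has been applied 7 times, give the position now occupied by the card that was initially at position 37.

12

Track the card's position through each in-shuffle:
37 → 12 → 25 → 51 → 40 → 18 → 37 → 12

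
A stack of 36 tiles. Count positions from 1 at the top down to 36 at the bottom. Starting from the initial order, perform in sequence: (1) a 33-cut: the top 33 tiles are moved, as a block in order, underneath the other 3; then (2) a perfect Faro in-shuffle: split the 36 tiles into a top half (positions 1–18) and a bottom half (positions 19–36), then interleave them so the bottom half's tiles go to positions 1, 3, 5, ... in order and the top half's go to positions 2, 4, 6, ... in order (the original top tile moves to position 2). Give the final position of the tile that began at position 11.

Track the tile from position 11 forward through each operation:
  after op 1 (cut 33): 11 → 14
  after op 2 (in-shuffle): 14 → 28

28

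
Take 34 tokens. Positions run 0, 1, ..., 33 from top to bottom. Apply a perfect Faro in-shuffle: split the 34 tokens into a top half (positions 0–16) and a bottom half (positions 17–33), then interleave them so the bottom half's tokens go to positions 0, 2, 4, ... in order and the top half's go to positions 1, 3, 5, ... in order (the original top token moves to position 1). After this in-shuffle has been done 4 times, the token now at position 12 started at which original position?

Work backwards from position 12, undoing one in-shuffle at a time:
12 ← 23 ← 11 ← 5 ← 2
So the token now at position 12 started at position 2.

2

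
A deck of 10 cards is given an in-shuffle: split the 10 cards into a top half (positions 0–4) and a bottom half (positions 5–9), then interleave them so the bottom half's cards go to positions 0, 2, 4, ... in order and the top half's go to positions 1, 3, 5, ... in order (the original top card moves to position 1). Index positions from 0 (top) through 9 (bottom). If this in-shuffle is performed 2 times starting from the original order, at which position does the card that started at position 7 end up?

Track the card's position through each in-shuffle:
7 → 4 → 9

9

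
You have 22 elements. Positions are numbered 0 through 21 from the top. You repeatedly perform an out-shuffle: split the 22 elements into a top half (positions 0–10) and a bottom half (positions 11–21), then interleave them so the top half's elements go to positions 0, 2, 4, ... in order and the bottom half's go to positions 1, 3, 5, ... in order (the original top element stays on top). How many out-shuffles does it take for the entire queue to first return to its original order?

6

The out-shuffle permutes the 22 positions with cycle lengths [1, 1, 2, 3, 3, 6, 6].
Every element is home exactly when every cycle has completed a whole number of laps, i.e. after lcm(1, 2, 3, 6) = 6 out-shuffles.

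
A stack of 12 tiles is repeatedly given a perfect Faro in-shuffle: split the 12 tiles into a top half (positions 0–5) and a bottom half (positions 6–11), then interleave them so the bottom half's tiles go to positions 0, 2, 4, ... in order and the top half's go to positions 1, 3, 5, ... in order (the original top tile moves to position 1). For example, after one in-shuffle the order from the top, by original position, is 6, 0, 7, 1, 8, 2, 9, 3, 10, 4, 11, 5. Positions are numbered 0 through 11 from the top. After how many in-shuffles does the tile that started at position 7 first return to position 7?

Follow position 7 under repeated in-shuffles:
7 → 2 → 5 → 11 → 10 → 8 → 4 → 9 → 6 → 0 → 1 → 3 → 7
It first returns after 12 in-shuffles.

12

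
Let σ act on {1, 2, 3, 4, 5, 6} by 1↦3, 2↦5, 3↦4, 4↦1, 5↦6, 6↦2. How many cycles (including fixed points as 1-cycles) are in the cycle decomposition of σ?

2

Cycle decomposition: (1 3 4) (2 5 6).
2 cycles.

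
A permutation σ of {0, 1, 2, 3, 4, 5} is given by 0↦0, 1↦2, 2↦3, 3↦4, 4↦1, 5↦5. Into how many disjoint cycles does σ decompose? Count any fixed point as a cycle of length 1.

3

Cycle decomposition: (0) (1 2 3 4) (5).
3 cycles.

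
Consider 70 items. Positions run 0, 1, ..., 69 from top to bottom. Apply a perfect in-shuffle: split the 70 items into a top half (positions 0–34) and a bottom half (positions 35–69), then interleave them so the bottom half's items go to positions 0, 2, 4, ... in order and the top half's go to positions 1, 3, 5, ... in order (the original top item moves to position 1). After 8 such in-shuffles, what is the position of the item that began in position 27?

67

Track the item's position through each in-shuffle:
27 → 55 → 40 → 10 → 21 → 43 → 16 → 33 → 67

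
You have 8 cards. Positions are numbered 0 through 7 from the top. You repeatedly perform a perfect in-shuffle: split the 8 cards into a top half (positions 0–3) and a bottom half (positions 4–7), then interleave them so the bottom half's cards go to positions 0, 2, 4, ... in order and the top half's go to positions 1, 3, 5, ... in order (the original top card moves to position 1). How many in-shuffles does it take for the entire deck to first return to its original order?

The in-shuffle permutes the 8 positions with cycle lengths [2, 6].
Every card is home exactly when every cycle has completed a whole number of laps, i.e. after lcm(2, 6) = 6 in-shuffles.

6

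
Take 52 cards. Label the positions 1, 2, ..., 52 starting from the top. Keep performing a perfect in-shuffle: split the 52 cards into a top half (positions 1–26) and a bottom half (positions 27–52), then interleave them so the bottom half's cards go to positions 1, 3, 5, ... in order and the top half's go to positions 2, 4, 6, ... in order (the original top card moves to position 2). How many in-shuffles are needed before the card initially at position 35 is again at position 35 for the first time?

Follow position 35 under repeated in-shuffles:
35 → 17 → 34 → 15 → 30 → 7 → 14 → 28 → ... → 35 (length 52)
It first returns after 52 in-shuffles.

52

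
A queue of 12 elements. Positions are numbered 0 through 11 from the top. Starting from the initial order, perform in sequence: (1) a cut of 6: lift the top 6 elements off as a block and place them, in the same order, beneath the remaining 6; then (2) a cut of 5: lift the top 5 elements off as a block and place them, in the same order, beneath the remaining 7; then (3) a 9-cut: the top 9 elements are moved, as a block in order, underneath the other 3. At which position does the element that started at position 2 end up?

Track the element from position 2 forward through each operation:
  after op 1 (cut 6): 2 → 8
  after op 2 (cut 5): 8 → 3
  after op 3 (cut 9): 3 → 6

6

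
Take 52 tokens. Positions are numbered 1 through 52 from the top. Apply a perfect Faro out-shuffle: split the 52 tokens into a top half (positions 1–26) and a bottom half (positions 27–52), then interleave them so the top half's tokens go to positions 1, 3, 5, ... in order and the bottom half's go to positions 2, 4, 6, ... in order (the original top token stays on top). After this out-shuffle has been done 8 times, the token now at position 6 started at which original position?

Work backwards from position 6, undoing one out-shuffle at a time:
6 ← 29 ← 15 ← 8 ← 30 ← 41 ← 21 ← 11 ← 6
So the token now at position 6 started at position 6.

6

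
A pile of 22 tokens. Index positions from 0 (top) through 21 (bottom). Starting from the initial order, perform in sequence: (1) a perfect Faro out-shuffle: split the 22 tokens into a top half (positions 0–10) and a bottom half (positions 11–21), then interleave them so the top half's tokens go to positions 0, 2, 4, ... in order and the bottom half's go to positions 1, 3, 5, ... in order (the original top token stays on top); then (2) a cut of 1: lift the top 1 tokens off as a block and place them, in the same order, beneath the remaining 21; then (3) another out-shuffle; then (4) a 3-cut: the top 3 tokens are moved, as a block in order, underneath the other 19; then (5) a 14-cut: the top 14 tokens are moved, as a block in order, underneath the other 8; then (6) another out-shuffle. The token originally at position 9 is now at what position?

15

Track the token from position 9 forward through each operation:
  after op 1 (out-shuffle): 9 → 18
  after op 2 (cut 1): 18 → 17
  after op 3 (out-shuffle): 17 → 13
  after op 4 (cut 3): 13 → 10
  after op 5 (cut 14): 10 → 18
  after op 6 (out-shuffle): 18 → 15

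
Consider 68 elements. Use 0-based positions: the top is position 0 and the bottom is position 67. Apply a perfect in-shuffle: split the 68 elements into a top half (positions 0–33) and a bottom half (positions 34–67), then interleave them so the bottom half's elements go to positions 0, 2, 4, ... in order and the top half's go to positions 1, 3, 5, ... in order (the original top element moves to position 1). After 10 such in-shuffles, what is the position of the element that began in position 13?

Track the element's position through each in-shuffle:
13 → 27 → 55 → 42 → 16 → 33 → 67 → 66 → 64 → 60 → 52

52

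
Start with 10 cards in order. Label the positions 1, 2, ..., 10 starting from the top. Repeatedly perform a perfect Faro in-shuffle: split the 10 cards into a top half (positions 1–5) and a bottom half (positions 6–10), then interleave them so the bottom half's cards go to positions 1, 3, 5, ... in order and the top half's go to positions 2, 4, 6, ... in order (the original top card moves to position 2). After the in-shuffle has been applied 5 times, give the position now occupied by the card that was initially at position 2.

9

Track the card's position through each in-shuffle:
2 → 4 → 8 → 5 → 10 → 9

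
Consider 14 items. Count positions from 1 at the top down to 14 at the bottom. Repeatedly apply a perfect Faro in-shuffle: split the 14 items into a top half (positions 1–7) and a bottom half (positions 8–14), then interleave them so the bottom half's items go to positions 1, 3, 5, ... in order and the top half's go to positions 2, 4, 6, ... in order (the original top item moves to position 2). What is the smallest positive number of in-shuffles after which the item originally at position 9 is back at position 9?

Follow position 9 under repeated in-shuffles:
9 → 3 → 6 → 12 → 9
It first returns after 4 in-shuffles.

4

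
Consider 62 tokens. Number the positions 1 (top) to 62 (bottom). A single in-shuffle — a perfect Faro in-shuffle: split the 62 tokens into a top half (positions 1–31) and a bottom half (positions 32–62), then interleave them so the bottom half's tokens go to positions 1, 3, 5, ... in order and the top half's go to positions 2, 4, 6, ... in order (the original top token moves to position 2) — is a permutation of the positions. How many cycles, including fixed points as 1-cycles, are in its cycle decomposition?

Trace each unvisited position around until it returns:
(1 2 4 8 16 32) (3 6 12 24 48 33) (5 10 20 40 17 34) (7 14 28 56 49 35) (9 18 36) (11 22 44 25 50 37) (13 26 52 41 19 38) (15 30 60 57 51 39) ... plus 4 more
12 cycles in total.

12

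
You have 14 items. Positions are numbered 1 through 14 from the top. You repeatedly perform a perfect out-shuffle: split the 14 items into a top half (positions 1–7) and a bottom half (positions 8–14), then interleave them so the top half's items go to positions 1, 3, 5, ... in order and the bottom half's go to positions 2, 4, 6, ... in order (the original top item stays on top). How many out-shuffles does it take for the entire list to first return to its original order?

The out-shuffle permutes the 14 positions with cycle lengths [1, 1, 12].
Every item is home exactly when every cycle has completed a whole number of laps, i.e. after lcm(1, 12) = 12 out-shuffles.

12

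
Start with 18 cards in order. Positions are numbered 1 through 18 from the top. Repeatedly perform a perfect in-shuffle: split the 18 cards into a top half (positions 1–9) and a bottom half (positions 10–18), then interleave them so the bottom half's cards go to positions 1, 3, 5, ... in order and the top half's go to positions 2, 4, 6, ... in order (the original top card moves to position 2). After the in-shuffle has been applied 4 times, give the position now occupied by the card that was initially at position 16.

Track the card's position through each in-shuffle:
16 → 13 → 7 → 14 → 9

9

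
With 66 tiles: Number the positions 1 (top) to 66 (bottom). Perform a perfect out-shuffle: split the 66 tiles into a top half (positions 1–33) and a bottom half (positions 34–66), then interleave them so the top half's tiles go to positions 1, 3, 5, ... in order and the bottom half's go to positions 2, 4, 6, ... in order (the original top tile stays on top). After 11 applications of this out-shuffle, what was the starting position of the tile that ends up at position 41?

Work backwards from position 41, undoing one out-shuffle at a time:
41 ← 21 ← 11 ← 6 ← 36 ← 51 ← 26 ← 46 ← 56 ← 61 ← 31 ← 16
So the tile now at position 41 started at position 16.

16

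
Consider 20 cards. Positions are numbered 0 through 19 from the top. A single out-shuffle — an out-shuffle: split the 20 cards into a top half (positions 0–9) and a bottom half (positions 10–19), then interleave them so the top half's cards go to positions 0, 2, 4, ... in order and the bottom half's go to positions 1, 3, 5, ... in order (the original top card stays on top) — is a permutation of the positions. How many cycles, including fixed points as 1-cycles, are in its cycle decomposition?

Trace each unvisited position around until it returns:
(0) (1 2 4 8 16 13 ... len 18) (19)
3 cycles in total.

3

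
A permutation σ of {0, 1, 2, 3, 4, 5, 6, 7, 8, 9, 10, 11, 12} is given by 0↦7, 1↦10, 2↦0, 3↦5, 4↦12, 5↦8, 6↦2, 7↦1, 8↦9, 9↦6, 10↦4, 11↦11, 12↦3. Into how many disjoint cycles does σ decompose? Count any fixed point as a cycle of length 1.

Cycle decomposition: (0 7 1 10 4 12 3 5 8 9 6 2) (11).
2 cycles.

2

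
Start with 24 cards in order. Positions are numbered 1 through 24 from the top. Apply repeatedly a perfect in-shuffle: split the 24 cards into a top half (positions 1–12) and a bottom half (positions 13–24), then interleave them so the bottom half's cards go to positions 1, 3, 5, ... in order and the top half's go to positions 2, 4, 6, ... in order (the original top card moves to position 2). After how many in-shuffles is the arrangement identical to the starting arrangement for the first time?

The in-shuffle permutes the 24 positions with cycle lengths [4, 20].
Every card is home exactly when every cycle has completed a whole number of laps, i.e. after lcm(4, 20) = 20 in-shuffles.

20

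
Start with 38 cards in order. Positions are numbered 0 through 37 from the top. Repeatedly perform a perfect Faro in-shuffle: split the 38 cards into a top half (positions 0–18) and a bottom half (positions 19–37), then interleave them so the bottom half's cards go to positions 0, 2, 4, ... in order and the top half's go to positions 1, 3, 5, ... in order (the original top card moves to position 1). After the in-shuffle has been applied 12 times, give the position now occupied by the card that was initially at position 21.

21

Track the card's position through each in-shuffle:
21 → 4 → 9 → 19 → 0 → 1 → 3 → 7 → 15 → 31 → 24 → 10 → 21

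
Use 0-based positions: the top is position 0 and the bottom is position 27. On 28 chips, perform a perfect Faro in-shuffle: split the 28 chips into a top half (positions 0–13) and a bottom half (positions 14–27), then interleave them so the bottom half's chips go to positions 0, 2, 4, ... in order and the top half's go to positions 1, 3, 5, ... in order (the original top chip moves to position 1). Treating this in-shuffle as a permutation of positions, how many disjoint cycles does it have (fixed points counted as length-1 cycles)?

1

Trace each unvisited position around until it returns:
(0 1 3 7 15 2 ... len 28)
1 cycle in total.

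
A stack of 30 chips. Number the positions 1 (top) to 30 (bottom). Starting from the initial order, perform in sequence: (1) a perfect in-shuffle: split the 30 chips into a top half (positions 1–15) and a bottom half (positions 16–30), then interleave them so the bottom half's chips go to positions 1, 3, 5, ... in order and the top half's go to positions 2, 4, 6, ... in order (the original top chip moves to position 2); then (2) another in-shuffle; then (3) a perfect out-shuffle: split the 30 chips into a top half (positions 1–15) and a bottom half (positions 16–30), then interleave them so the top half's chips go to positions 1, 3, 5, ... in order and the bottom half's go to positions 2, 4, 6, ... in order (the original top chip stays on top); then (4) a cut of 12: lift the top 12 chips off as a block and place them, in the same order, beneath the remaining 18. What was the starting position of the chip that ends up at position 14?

7

Undo the operations in reverse order, starting from position 14:
  undo op 4 (cut 12): 14 ← 26
  undo op 3 (out-shuffle, from bottom half): 26 ← 28
  undo op 2 (in-shuffle, from top half): 28 ← 14
  undo op 1 (in-shuffle, from top half): 14 ← 7
So the chip at position 14 came from original position 7.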